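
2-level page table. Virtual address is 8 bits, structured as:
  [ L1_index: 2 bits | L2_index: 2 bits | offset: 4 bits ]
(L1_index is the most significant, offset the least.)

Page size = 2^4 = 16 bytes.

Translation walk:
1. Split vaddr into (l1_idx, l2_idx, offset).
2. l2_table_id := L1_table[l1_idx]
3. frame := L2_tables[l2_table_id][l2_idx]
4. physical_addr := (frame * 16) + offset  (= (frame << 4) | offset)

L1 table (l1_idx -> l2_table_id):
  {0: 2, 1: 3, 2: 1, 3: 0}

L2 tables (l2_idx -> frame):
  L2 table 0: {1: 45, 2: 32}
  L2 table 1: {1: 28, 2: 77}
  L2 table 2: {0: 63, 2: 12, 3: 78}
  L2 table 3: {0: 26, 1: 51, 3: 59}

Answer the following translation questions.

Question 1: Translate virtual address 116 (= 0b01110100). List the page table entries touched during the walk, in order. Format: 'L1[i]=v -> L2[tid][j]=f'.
vaddr = 116 = 0b01110100
Split: l1_idx=1, l2_idx=3, offset=4

Answer: L1[1]=3 -> L2[3][3]=59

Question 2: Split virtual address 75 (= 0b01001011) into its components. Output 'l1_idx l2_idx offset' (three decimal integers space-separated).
vaddr = 75 = 0b01001011
  top 2 bits -> l1_idx = 1
  next 2 bits -> l2_idx = 0
  bottom 4 bits -> offset = 11

Answer: 1 0 11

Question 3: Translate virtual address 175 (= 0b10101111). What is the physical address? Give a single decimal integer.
Answer: 1247

Derivation:
vaddr = 175 = 0b10101111
Split: l1_idx=2, l2_idx=2, offset=15
L1[2] = 1
L2[1][2] = 77
paddr = 77 * 16 + 15 = 1247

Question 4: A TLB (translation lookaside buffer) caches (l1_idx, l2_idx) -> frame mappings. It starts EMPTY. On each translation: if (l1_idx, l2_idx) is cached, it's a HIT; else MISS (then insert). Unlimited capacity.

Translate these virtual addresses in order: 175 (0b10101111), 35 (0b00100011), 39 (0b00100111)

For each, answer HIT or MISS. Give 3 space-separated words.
Answer: MISS MISS HIT

Derivation:
vaddr=175: (2,2) not in TLB -> MISS, insert
vaddr=35: (0,2) not in TLB -> MISS, insert
vaddr=39: (0,2) in TLB -> HIT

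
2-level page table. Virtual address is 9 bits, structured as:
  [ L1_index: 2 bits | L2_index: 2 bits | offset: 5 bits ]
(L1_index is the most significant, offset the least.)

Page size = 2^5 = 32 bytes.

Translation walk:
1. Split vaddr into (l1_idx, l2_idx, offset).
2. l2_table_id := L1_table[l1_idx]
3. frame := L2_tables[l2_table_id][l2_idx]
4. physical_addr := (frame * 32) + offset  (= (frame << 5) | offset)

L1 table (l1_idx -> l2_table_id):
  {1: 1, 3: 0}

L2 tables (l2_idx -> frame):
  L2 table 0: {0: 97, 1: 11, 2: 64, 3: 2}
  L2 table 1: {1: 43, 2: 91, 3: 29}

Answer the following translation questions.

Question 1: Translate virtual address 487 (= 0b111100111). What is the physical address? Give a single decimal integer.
vaddr = 487 = 0b111100111
Split: l1_idx=3, l2_idx=3, offset=7
L1[3] = 0
L2[0][3] = 2
paddr = 2 * 32 + 7 = 71

Answer: 71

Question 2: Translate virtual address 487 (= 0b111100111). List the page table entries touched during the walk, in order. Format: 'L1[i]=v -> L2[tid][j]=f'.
Answer: L1[3]=0 -> L2[0][3]=2

Derivation:
vaddr = 487 = 0b111100111
Split: l1_idx=3, l2_idx=3, offset=7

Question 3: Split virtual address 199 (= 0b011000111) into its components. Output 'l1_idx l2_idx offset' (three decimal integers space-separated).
Answer: 1 2 7

Derivation:
vaddr = 199 = 0b011000111
  top 2 bits -> l1_idx = 1
  next 2 bits -> l2_idx = 2
  bottom 5 bits -> offset = 7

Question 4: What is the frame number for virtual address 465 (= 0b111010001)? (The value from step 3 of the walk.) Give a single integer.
Answer: 64

Derivation:
vaddr = 465: l1_idx=3, l2_idx=2
L1[3] = 0; L2[0][2] = 64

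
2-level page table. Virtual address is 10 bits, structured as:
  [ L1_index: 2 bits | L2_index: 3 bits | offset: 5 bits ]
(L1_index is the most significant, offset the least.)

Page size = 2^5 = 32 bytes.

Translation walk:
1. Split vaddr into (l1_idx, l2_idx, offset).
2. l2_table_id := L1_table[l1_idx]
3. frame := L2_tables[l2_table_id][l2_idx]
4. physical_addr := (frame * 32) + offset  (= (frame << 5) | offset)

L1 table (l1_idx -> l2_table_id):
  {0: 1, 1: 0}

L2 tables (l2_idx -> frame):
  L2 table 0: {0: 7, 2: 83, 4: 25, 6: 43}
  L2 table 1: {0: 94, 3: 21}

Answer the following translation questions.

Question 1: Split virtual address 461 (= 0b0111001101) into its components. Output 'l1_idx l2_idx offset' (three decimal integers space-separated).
Answer: 1 6 13

Derivation:
vaddr = 461 = 0b0111001101
  top 2 bits -> l1_idx = 1
  next 3 bits -> l2_idx = 6
  bottom 5 bits -> offset = 13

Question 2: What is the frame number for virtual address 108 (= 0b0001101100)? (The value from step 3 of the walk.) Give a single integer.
vaddr = 108: l1_idx=0, l2_idx=3
L1[0] = 1; L2[1][3] = 21

Answer: 21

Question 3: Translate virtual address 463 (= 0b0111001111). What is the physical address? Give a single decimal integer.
vaddr = 463 = 0b0111001111
Split: l1_idx=1, l2_idx=6, offset=15
L1[1] = 0
L2[0][6] = 43
paddr = 43 * 32 + 15 = 1391

Answer: 1391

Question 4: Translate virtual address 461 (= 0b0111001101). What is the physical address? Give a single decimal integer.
vaddr = 461 = 0b0111001101
Split: l1_idx=1, l2_idx=6, offset=13
L1[1] = 0
L2[0][6] = 43
paddr = 43 * 32 + 13 = 1389

Answer: 1389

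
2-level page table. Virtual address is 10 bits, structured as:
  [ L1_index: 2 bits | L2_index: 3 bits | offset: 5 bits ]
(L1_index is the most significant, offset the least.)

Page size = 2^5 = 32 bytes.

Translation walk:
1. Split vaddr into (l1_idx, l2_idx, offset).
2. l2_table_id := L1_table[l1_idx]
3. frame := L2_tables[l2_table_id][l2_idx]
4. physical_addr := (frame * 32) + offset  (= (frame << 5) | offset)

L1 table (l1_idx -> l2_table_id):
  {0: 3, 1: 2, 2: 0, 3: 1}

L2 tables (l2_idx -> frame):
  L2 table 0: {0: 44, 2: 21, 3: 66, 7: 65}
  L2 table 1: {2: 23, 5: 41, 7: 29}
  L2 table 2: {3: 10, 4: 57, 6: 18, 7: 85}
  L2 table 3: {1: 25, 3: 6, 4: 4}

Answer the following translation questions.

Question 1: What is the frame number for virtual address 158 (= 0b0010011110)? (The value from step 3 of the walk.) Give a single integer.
Answer: 4

Derivation:
vaddr = 158: l1_idx=0, l2_idx=4
L1[0] = 3; L2[3][4] = 4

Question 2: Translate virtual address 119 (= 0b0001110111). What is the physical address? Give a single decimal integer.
Answer: 215

Derivation:
vaddr = 119 = 0b0001110111
Split: l1_idx=0, l2_idx=3, offset=23
L1[0] = 3
L2[3][3] = 6
paddr = 6 * 32 + 23 = 215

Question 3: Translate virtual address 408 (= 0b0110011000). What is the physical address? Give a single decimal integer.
vaddr = 408 = 0b0110011000
Split: l1_idx=1, l2_idx=4, offset=24
L1[1] = 2
L2[2][4] = 57
paddr = 57 * 32 + 24 = 1848

Answer: 1848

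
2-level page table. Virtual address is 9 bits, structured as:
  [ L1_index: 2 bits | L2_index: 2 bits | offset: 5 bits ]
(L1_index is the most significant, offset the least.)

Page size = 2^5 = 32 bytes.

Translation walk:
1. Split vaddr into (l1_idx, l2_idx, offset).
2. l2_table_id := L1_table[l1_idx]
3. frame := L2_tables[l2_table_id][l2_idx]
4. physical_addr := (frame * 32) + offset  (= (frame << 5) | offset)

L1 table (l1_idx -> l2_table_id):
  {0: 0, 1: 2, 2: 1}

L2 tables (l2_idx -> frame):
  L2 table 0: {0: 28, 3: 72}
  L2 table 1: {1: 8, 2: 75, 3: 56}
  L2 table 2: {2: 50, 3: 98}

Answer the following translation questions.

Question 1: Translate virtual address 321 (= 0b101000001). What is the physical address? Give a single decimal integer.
Answer: 2401

Derivation:
vaddr = 321 = 0b101000001
Split: l1_idx=2, l2_idx=2, offset=1
L1[2] = 1
L2[1][2] = 75
paddr = 75 * 32 + 1 = 2401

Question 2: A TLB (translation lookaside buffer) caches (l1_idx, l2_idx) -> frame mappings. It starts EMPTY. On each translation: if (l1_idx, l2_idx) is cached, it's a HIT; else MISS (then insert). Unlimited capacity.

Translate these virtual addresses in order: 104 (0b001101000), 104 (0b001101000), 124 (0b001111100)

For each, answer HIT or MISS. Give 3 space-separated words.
Answer: MISS HIT HIT

Derivation:
vaddr=104: (0,3) not in TLB -> MISS, insert
vaddr=104: (0,3) in TLB -> HIT
vaddr=124: (0,3) in TLB -> HIT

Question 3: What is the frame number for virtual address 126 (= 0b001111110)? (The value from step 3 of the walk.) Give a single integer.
vaddr = 126: l1_idx=0, l2_idx=3
L1[0] = 0; L2[0][3] = 72

Answer: 72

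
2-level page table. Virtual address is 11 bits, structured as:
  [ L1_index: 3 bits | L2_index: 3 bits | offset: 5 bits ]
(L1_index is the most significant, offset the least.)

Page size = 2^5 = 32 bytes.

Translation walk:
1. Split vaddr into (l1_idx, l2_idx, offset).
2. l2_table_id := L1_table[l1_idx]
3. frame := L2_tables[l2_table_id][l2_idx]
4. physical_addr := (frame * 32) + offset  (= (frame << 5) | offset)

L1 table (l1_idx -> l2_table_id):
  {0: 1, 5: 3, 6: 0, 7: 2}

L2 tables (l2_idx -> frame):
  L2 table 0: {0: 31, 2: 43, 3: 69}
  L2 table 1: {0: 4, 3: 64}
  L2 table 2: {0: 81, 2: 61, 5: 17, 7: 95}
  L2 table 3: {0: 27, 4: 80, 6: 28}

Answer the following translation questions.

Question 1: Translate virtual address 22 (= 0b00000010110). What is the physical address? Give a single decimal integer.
Answer: 150

Derivation:
vaddr = 22 = 0b00000010110
Split: l1_idx=0, l2_idx=0, offset=22
L1[0] = 1
L2[1][0] = 4
paddr = 4 * 32 + 22 = 150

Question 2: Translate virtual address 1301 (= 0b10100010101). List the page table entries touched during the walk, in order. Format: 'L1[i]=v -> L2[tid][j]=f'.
vaddr = 1301 = 0b10100010101
Split: l1_idx=5, l2_idx=0, offset=21

Answer: L1[5]=3 -> L2[3][0]=27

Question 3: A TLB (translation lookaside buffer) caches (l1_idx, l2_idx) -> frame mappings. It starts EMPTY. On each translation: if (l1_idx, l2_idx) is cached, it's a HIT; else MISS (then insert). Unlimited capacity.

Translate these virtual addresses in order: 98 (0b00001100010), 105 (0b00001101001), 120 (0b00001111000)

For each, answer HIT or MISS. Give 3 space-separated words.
vaddr=98: (0,3) not in TLB -> MISS, insert
vaddr=105: (0,3) in TLB -> HIT
vaddr=120: (0,3) in TLB -> HIT

Answer: MISS HIT HIT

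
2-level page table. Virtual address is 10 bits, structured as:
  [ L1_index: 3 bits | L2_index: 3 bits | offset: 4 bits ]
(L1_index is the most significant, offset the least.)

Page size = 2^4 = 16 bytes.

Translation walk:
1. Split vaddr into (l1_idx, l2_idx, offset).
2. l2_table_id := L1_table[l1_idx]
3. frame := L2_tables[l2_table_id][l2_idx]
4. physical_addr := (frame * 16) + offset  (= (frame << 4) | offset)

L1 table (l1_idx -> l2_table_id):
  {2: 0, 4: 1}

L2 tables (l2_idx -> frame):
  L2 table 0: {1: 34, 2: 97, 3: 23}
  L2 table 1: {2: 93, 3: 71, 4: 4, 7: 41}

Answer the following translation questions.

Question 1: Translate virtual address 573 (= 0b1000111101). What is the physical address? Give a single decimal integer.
Answer: 1149

Derivation:
vaddr = 573 = 0b1000111101
Split: l1_idx=4, l2_idx=3, offset=13
L1[4] = 1
L2[1][3] = 71
paddr = 71 * 16 + 13 = 1149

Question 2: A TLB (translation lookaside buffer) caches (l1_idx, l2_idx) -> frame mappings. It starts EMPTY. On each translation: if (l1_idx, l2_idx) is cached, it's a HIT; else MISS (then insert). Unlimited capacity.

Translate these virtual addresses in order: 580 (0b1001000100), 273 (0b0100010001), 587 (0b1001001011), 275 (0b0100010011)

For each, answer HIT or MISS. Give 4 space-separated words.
vaddr=580: (4,4) not in TLB -> MISS, insert
vaddr=273: (2,1) not in TLB -> MISS, insert
vaddr=587: (4,4) in TLB -> HIT
vaddr=275: (2,1) in TLB -> HIT

Answer: MISS MISS HIT HIT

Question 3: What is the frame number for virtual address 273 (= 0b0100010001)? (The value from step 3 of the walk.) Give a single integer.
vaddr = 273: l1_idx=2, l2_idx=1
L1[2] = 0; L2[0][1] = 34

Answer: 34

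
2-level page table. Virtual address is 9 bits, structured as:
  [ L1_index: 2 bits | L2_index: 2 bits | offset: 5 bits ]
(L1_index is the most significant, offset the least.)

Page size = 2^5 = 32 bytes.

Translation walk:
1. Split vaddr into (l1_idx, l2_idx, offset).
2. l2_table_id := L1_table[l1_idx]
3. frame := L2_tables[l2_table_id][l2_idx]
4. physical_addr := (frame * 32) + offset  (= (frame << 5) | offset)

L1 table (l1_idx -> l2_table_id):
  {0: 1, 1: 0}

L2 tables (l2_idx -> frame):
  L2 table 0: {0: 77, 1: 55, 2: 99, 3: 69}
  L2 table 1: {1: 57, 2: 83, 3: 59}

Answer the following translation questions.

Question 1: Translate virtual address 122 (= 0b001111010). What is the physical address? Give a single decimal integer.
vaddr = 122 = 0b001111010
Split: l1_idx=0, l2_idx=3, offset=26
L1[0] = 1
L2[1][3] = 59
paddr = 59 * 32 + 26 = 1914

Answer: 1914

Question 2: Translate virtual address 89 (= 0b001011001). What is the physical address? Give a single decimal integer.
vaddr = 89 = 0b001011001
Split: l1_idx=0, l2_idx=2, offset=25
L1[0] = 1
L2[1][2] = 83
paddr = 83 * 32 + 25 = 2681

Answer: 2681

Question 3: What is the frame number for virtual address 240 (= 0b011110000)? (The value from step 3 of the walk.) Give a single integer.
Answer: 69

Derivation:
vaddr = 240: l1_idx=1, l2_idx=3
L1[1] = 0; L2[0][3] = 69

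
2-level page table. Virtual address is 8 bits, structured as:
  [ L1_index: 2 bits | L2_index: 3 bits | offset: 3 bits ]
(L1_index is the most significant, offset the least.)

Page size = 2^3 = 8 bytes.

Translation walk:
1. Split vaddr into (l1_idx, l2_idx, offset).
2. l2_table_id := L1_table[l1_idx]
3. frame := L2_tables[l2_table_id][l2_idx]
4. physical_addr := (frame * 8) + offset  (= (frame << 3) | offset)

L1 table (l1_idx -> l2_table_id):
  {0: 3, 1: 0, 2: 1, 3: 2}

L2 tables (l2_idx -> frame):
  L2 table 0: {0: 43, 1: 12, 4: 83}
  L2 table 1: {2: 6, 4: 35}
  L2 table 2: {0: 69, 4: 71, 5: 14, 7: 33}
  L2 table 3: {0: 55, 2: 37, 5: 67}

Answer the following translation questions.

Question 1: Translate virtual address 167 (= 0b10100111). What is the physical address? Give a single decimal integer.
Answer: 287

Derivation:
vaddr = 167 = 0b10100111
Split: l1_idx=2, l2_idx=4, offset=7
L1[2] = 1
L2[1][4] = 35
paddr = 35 * 8 + 7 = 287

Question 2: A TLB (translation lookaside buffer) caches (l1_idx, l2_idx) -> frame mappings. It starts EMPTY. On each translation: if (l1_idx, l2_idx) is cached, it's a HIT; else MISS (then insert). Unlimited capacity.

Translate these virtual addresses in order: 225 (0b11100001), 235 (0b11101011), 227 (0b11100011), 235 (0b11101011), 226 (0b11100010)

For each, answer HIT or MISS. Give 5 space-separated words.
vaddr=225: (3,4) not in TLB -> MISS, insert
vaddr=235: (3,5) not in TLB -> MISS, insert
vaddr=227: (3,4) in TLB -> HIT
vaddr=235: (3,5) in TLB -> HIT
vaddr=226: (3,4) in TLB -> HIT

Answer: MISS MISS HIT HIT HIT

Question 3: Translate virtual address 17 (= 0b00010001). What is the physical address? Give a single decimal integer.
Answer: 297

Derivation:
vaddr = 17 = 0b00010001
Split: l1_idx=0, l2_idx=2, offset=1
L1[0] = 3
L2[3][2] = 37
paddr = 37 * 8 + 1 = 297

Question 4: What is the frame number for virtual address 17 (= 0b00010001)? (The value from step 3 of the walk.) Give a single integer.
vaddr = 17: l1_idx=0, l2_idx=2
L1[0] = 3; L2[3][2] = 37

Answer: 37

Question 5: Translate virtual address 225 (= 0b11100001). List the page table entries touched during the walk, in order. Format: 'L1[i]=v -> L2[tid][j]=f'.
vaddr = 225 = 0b11100001
Split: l1_idx=3, l2_idx=4, offset=1

Answer: L1[3]=2 -> L2[2][4]=71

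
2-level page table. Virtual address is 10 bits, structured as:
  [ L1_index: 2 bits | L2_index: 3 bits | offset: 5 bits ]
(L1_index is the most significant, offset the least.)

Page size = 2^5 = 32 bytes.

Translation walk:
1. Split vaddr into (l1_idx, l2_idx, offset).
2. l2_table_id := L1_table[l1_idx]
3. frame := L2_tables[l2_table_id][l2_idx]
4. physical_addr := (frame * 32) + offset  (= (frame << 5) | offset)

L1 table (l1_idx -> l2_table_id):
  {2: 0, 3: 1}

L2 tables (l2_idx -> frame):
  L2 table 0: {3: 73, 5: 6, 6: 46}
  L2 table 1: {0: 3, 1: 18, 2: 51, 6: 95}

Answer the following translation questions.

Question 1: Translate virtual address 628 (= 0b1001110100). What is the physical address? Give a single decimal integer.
vaddr = 628 = 0b1001110100
Split: l1_idx=2, l2_idx=3, offset=20
L1[2] = 0
L2[0][3] = 73
paddr = 73 * 32 + 20 = 2356

Answer: 2356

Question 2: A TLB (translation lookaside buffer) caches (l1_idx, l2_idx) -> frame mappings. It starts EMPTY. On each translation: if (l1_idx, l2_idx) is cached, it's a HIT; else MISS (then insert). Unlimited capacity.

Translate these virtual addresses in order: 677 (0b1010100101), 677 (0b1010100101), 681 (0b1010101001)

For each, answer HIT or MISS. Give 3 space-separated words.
Answer: MISS HIT HIT

Derivation:
vaddr=677: (2,5) not in TLB -> MISS, insert
vaddr=677: (2,5) in TLB -> HIT
vaddr=681: (2,5) in TLB -> HIT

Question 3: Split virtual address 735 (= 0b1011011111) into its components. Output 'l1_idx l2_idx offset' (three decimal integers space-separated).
vaddr = 735 = 0b1011011111
  top 2 bits -> l1_idx = 2
  next 3 bits -> l2_idx = 6
  bottom 5 bits -> offset = 31

Answer: 2 6 31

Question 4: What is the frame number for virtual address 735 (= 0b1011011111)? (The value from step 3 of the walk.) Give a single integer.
vaddr = 735: l1_idx=2, l2_idx=6
L1[2] = 0; L2[0][6] = 46

Answer: 46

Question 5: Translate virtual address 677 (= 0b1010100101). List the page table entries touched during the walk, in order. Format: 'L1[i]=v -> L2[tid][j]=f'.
vaddr = 677 = 0b1010100101
Split: l1_idx=2, l2_idx=5, offset=5

Answer: L1[2]=0 -> L2[0][5]=6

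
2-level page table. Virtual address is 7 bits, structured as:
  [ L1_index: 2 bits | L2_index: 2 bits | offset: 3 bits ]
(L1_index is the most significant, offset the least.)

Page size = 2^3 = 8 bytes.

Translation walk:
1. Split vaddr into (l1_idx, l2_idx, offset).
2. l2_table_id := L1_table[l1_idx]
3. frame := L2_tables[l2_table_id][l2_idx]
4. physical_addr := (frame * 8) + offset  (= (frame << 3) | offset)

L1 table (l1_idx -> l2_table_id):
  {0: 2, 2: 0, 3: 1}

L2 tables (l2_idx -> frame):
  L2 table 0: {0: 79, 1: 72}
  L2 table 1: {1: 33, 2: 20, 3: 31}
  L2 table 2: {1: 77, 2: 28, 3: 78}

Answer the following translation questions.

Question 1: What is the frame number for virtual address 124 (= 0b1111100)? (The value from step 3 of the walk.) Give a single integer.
Answer: 31

Derivation:
vaddr = 124: l1_idx=3, l2_idx=3
L1[3] = 1; L2[1][3] = 31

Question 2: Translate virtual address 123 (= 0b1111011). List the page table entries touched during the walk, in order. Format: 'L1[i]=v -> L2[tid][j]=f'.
Answer: L1[3]=1 -> L2[1][3]=31

Derivation:
vaddr = 123 = 0b1111011
Split: l1_idx=3, l2_idx=3, offset=3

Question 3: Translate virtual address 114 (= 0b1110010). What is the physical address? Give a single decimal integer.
vaddr = 114 = 0b1110010
Split: l1_idx=3, l2_idx=2, offset=2
L1[3] = 1
L2[1][2] = 20
paddr = 20 * 8 + 2 = 162

Answer: 162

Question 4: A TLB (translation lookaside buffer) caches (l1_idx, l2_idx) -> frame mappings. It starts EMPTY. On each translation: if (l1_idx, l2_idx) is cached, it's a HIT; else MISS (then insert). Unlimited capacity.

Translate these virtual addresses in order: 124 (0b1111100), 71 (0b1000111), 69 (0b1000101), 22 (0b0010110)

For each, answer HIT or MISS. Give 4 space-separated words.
vaddr=124: (3,3) not in TLB -> MISS, insert
vaddr=71: (2,0) not in TLB -> MISS, insert
vaddr=69: (2,0) in TLB -> HIT
vaddr=22: (0,2) not in TLB -> MISS, insert

Answer: MISS MISS HIT MISS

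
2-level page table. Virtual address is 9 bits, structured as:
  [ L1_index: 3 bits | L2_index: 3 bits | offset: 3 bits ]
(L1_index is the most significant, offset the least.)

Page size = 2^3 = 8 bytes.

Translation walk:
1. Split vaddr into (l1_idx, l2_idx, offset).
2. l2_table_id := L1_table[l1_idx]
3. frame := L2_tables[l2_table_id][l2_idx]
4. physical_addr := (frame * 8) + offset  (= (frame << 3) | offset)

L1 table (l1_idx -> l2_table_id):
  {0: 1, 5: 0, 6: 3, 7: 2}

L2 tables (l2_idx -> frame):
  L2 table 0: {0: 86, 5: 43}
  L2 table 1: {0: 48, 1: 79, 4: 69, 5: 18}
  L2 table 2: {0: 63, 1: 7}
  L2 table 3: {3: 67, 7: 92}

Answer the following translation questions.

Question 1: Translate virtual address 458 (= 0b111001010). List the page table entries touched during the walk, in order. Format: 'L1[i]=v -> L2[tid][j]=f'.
vaddr = 458 = 0b111001010
Split: l1_idx=7, l2_idx=1, offset=2

Answer: L1[7]=2 -> L2[2][1]=7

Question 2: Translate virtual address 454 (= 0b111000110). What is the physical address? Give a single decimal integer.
Answer: 510

Derivation:
vaddr = 454 = 0b111000110
Split: l1_idx=7, l2_idx=0, offset=6
L1[7] = 2
L2[2][0] = 63
paddr = 63 * 8 + 6 = 510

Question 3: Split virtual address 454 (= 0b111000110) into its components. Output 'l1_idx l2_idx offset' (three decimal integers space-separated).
vaddr = 454 = 0b111000110
  top 3 bits -> l1_idx = 7
  next 3 bits -> l2_idx = 0
  bottom 3 bits -> offset = 6

Answer: 7 0 6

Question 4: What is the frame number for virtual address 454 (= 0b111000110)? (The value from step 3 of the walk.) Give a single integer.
vaddr = 454: l1_idx=7, l2_idx=0
L1[7] = 2; L2[2][0] = 63

Answer: 63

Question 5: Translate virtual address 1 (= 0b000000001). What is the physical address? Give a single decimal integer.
Answer: 385

Derivation:
vaddr = 1 = 0b000000001
Split: l1_idx=0, l2_idx=0, offset=1
L1[0] = 1
L2[1][0] = 48
paddr = 48 * 8 + 1 = 385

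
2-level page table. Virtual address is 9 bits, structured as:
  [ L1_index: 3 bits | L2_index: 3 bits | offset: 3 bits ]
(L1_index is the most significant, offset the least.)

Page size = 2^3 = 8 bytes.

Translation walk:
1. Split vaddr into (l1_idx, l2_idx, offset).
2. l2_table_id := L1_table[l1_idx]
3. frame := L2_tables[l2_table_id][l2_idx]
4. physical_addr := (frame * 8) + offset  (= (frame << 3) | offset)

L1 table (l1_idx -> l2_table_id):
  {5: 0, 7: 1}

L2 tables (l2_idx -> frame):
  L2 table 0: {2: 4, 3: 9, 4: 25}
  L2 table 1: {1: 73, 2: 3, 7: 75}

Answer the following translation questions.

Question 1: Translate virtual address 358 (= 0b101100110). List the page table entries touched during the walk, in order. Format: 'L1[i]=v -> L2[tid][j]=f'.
vaddr = 358 = 0b101100110
Split: l1_idx=5, l2_idx=4, offset=6

Answer: L1[5]=0 -> L2[0][4]=25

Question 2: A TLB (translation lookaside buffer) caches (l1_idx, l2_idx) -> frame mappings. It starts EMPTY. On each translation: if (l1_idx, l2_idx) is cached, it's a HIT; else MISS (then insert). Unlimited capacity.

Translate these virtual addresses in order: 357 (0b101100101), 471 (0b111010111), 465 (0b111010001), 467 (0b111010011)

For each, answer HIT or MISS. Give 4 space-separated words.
Answer: MISS MISS HIT HIT

Derivation:
vaddr=357: (5,4) not in TLB -> MISS, insert
vaddr=471: (7,2) not in TLB -> MISS, insert
vaddr=465: (7,2) in TLB -> HIT
vaddr=467: (7,2) in TLB -> HIT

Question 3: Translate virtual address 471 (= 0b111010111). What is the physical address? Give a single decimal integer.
Answer: 31

Derivation:
vaddr = 471 = 0b111010111
Split: l1_idx=7, l2_idx=2, offset=7
L1[7] = 1
L2[1][2] = 3
paddr = 3 * 8 + 7 = 31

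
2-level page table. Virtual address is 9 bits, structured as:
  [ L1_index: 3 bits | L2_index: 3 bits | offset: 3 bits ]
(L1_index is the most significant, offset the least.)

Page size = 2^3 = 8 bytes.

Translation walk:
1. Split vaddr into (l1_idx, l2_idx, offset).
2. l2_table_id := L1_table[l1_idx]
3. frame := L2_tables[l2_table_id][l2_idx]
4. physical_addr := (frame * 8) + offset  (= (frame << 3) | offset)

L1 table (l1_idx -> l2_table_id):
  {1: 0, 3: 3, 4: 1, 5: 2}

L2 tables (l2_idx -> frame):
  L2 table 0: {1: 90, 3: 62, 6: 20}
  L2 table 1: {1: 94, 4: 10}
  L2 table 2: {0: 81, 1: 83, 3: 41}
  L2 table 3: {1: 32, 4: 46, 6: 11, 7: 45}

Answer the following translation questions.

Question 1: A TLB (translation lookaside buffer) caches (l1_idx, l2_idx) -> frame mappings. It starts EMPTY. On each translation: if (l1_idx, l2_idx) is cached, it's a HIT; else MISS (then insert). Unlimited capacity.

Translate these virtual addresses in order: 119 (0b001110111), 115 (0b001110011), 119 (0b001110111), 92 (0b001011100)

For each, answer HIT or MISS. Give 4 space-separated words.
Answer: MISS HIT HIT MISS

Derivation:
vaddr=119: (1,6) not in TLB -> MISS, insert
vaddr=115: (1,6) in TLB -> HIT
vaddr=119: (1,6) in TLB -> HIT
vaddr=92: (1,3) not in TLB -> MISS, insert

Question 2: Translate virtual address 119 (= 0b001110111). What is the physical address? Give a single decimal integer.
Answer: 167

Derivation:
vaddr = 119 = 0b001110111
Split: l1_idx=1, l2_idx=6, offset=7
L1[1] = 0
L2[0][6] = 20
paddr = 20 * 8 + 7 = 167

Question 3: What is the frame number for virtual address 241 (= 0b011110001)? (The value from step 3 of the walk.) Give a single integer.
Answer: 11

Derivation:
vaddr = 241: l1_idx=3, l2_idx=6
L1[3] = 3; L2[3][6] = 11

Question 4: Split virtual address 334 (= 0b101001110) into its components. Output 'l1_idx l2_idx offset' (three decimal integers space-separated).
vaddr = 334 = 0b101001110
  top 3 bits -> l1_idx = 5
  next 3 bits -> l2_idx = 1
  bottom 3 bits -> offset = 6

Answer: 5 1 6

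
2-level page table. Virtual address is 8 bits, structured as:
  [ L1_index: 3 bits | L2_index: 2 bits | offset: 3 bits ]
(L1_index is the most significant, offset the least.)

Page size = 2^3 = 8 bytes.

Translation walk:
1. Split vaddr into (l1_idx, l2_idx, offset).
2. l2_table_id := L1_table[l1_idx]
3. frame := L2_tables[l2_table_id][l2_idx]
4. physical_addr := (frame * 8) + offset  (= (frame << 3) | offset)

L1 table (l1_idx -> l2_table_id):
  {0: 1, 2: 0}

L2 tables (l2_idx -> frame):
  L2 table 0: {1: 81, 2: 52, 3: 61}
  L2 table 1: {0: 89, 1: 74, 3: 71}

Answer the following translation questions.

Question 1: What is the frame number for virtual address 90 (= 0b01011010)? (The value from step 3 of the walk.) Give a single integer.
vaddr = 90: l1_idx=2, l2_idx=3
L1[2] = 0; L2[0][3] = 61

Answer: 61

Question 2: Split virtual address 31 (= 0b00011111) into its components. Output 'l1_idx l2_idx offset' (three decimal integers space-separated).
Answer: 0 3 7

Derivation:
vaddr = 31 = 0b00011111
  top 3 bits -> l1_idx = 0
  next 2 bits -> l2_idx = 3
  bottom 3 bits -> offset = 7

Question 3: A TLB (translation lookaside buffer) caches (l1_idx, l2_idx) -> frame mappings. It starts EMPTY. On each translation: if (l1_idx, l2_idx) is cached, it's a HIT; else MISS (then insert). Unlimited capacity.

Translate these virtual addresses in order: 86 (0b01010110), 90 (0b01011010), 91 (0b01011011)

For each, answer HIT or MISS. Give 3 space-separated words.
Answer: MISS MISS HIT

Derivation:
vaddr=86: (2,2) not in TLB -> MISS, insert
vaddr=90: (2,3) not in TLB -> MISS, insert
vaddr=91: (2,3) in TLB -> HIT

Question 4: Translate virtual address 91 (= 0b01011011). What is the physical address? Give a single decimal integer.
vaddr = 91 = 0b01011011
Split: l1_idx=2, l2_idx=3, offset=3
L1[2] = 0
L2[0][3] = 61
paddr = 61 * 8 + 3 = 491

Answer: 491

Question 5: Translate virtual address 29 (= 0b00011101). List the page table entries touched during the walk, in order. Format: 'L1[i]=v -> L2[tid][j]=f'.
Answer: L1[0]=1 -> L2[1][3]=71

Derivation:
vaddr = 29 = 0b00011101
Split: l1_idx=0, l2_idx=3, offset=5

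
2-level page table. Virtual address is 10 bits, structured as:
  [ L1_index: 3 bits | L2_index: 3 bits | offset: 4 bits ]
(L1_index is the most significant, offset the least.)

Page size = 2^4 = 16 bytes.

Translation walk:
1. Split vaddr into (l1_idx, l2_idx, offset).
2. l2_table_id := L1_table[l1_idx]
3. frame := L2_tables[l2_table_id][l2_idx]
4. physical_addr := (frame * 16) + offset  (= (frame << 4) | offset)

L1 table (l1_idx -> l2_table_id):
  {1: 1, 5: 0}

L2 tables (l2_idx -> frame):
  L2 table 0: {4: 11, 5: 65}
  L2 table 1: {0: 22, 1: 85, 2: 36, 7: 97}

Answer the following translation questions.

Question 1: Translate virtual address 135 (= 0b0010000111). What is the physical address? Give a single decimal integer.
Answer: 359

Derivation:
vaddr = 135 = 0b0010000111
Split: l1_idx=1, l2_idx=0, offset=7
L1[1] = 1
L2[1][0] = 22
paddr = 22 * 16 + 7 = 359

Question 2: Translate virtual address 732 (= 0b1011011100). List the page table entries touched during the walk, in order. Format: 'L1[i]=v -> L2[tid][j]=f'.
vaddr = 732 = 0b1011011100
Split: l1_idx=5, l2_idx=5, offset=12

Answer: L1[5]=0 -> L2[0][5]=65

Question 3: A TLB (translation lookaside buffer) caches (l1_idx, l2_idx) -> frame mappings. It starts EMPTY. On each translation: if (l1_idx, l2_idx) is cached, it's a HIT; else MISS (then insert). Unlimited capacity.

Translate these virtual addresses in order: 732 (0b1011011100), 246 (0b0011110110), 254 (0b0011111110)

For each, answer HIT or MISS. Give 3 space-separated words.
Answer: MISS MISS HIT

Derivation:
vaddr=732: (5,5) not in TLB -> MISS, insert
vaddr=246: (1,7) not in TLB -> MISS, insert
vaddr=254: (1,7) in TLB -> HIT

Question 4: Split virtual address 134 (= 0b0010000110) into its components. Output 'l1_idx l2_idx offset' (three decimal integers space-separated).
Answer: 1 0 6

Derivation:
vaddr = 134 = 0b0010000110
  top 3 bits -> l1_idx = 1
  next 3 bits -> l2_idx = 0
  bottom 4 bits -> offset = 6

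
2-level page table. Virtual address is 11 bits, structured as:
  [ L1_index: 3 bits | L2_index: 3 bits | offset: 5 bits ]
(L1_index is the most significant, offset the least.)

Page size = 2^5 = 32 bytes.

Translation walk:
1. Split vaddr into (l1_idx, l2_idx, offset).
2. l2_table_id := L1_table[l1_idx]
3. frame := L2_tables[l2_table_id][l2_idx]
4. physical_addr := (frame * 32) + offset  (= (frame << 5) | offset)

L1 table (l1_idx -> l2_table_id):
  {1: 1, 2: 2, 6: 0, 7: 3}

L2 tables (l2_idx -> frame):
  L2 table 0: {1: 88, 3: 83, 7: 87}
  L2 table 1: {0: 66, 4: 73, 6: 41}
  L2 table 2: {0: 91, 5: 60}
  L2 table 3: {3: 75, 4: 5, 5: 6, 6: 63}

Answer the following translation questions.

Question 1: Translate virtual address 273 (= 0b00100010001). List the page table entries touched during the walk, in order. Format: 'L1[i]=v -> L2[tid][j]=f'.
vaddr = 273 = 0b00100010001
Split: l1_idx=1, l2_idx=0, offset=17

Answer: L1[1]=1 -> L2[1][0]=66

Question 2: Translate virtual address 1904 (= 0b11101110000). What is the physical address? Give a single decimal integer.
Answer: 2416

Derivation:
vaddr = 1904 = 0b11101110000
Split: l1_idx=7, l2_idx=3, offset=16
L1[7] = 3
L2[3][3] = 75
paddr = 75 * 32 + 16 = 2416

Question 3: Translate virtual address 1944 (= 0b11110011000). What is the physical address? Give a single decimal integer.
vaddr = 1944 = 0b11110011000
Split: l1_idx=7, l2_idx=4, offset=24
L1[7] = 3
L2[3][4] = 5
paddr = 5 * 32 + 24 = 184

Answer: 184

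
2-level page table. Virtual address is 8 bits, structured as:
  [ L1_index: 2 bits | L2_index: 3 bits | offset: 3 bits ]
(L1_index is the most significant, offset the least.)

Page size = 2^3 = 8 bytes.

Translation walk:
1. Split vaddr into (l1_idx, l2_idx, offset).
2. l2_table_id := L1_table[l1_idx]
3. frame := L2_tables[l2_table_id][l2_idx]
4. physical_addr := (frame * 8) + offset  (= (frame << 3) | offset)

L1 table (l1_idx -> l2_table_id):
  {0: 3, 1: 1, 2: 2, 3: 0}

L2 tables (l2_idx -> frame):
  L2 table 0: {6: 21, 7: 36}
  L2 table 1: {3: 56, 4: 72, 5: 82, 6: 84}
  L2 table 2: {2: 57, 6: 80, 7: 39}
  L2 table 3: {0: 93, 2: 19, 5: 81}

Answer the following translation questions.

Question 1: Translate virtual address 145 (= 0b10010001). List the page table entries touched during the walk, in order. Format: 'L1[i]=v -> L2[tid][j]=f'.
Answer: L1[2]=2 -> L2[2][2]=57

Derivation:
vaddr = 145 = 0b10010001
Split: l1_idx=2, l2_idx=2, offset=1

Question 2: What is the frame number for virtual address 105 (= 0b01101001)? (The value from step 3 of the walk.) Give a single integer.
vaddr = 105: l1_idx=1, l2_idx=5
L1[1] = 1; L2[1][5] = 82

Answer: 82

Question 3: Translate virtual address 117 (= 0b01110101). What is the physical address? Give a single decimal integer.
Answer: 677

Derivation:
vaddr = 117 = 0b01110101
Split: l1_idx=1, l2_idx=6, offset=5
L1[1] = 1
L2[1][6] = 84
paddr = 84 * 8 + 5 = 677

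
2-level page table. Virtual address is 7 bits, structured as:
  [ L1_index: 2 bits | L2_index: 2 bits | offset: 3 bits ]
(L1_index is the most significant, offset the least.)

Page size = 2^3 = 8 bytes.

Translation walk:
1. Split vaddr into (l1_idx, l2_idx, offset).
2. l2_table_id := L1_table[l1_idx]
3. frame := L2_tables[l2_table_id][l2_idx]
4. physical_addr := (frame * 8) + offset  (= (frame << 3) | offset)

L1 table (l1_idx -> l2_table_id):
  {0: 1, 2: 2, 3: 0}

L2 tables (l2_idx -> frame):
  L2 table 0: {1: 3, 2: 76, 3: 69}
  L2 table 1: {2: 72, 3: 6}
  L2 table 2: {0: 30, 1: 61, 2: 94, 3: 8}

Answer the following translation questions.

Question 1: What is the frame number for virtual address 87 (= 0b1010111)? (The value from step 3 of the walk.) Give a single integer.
Answer: 94

Derivation:
vaddr = 87: l1_idx=2, l2_idx=2
L1[2] = 2; L2[2][2] = 94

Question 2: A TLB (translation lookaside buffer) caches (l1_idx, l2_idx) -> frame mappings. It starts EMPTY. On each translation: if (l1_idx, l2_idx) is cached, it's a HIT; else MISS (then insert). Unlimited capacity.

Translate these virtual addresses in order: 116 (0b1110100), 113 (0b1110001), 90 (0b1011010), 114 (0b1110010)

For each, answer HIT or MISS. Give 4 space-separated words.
vaddr=116: (3,2) not in TLB -> MISS, insert
vaddr=113: (3,2) in TLB -> HIT
vaddr=90: (2,3) not in TLB -> MISS, insert
vaddr=114: (3,2) in TLB -> HIT

Answer: MISS HIT MISS HIT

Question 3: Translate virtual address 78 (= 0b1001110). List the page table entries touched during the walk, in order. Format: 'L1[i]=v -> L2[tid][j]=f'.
Answer: L1[2]=2 -> L2[2][1]=61

Derivation:
vaddr = 78 = 0b1001110
Split: l1_idx=2, l2_idx=1, offset=6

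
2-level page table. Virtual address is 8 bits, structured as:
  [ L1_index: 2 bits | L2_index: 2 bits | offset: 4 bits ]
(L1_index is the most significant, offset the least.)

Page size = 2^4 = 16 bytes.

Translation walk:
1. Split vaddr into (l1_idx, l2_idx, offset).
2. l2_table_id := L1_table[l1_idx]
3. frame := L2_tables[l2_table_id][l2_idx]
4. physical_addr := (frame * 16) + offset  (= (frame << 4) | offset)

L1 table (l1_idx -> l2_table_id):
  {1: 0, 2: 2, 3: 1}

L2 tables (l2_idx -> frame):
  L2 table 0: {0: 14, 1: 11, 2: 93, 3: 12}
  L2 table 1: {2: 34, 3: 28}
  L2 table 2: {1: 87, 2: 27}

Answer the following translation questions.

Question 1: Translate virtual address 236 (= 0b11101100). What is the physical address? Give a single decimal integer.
Answer: 556

Derivation:
vaddr = 236 = 0b11101100
Split: l1_idx=3, l2_idx=2, offset=12
L1[3] = 1
L2[1][2] = 34
paddr = 34 * 16 + 12 = 556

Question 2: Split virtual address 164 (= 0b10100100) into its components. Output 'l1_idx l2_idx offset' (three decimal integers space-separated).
Answer: 2 2 4

Derivation:
vaddr = 164 = 0b10100100
  top 2 bits -> l1_idx = 2
  next 2 bits -> l2_idx = 2
  bottom 4 bits -> offset = 4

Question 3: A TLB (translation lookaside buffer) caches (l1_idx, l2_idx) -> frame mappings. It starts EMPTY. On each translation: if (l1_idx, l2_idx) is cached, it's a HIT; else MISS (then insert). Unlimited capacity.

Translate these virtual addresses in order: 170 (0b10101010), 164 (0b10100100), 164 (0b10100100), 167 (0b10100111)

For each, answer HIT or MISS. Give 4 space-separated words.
vaddr=170: (2,2) not in TLB -> MISS, insert
vaddr=164: (2,2) in TLB -> HIT
vaddr=164: (2,2) in TLB -> HIT
vaddr=167: (2,2) in TLB -> HIT

Answer: MISS HIT HIT HIT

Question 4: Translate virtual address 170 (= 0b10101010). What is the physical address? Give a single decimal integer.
vaddr = 170 = 0b10101010
Split: l1_idx=2, l2_idx=2, offset=10
L1[2] = 2
L2[2][2] = 27
paddr = 27 * 16 + 10 = 442

Answer: 442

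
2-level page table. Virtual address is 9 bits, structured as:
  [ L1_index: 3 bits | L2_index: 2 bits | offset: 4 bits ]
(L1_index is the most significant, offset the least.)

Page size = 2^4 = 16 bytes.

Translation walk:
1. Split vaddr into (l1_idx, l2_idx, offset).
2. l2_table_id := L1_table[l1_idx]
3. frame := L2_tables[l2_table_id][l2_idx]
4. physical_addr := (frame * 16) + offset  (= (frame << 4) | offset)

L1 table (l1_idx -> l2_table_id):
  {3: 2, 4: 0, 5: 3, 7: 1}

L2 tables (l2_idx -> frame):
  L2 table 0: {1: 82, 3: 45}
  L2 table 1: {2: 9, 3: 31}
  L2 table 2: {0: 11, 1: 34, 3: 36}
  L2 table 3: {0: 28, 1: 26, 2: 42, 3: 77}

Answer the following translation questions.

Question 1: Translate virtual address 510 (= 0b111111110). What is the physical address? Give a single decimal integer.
Answer: 510

Derivation:
vaddr = 510 = 0b111111110
Split: l1_idx=7, l2_idx=3, offset=14
L1[7] = 1
L2[1][3] = 31
paddr = 31 * 16 + 14 = 510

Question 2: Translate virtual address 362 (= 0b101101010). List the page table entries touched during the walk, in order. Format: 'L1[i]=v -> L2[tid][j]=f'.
vaddr = 362 = 0b101101010
Split: l1_idx=5, l2_idx=2, offset=10

Answer: L1[5]=3 -> L2[3][2]=42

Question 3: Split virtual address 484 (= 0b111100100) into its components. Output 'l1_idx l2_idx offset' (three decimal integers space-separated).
Answer: 7 2 4

Derivation:
vaddr = 484 = 0b111100100
  top 3 bits -> l1_idx = 7
  next 2 bits -> l2_idx = 2
  bottom 4 bits -> offset = 4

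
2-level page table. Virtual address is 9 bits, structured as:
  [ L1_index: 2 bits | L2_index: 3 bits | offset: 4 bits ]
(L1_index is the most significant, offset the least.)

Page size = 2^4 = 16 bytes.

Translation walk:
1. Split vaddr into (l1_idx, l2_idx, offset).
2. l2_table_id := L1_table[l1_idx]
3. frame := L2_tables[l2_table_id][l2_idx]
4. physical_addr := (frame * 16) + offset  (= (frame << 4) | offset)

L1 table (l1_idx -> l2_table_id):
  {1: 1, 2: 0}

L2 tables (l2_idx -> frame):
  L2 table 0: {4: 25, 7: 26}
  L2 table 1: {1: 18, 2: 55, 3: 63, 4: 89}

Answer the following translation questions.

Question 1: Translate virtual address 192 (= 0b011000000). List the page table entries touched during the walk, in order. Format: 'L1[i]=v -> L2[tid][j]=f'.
vaddr = 192 = 0b011000000
Split: l1_idx=1, l2_idx=4, offset=0

Answer: L1[1]=1 -> L2[1][4]=89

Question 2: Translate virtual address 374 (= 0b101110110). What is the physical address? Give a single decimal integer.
Answer: 422

Derivation:
vaddr = 374 = 0b101110110
Split: l1_idx=2, l2_idx=7, offset=6
L1[2] = 0
L2[0][7] = 26
paddr = 26 * 16 + 6 = 422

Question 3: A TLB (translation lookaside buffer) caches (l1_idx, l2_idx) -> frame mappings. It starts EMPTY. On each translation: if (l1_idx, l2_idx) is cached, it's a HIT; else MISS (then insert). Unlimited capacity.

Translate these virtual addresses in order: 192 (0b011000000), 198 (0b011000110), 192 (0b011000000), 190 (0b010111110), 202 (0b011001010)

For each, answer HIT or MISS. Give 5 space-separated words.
vaddr=192: (1,4) not in TLB -> MISS, insert
vaddr=198: (1,4) in TLB -> HIT
vaddr=192: (1,4) in TLB -> HIT
vaddr=190: (1,3) not in TLB -> MISS, insert
vaddr=202: (1,4) in TLB -> HIT

Answer: MISS HIT HIT MISS HIT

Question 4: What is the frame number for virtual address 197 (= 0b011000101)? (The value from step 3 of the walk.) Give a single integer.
Answer: 89

Derivation:
vaddr = 197: l1_idx=1, l2_idx=4
L1[1] = 1; L2[1][4] = 89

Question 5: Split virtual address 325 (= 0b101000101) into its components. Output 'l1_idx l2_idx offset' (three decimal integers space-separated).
vaddr = 325 = 0b101000101
  top 2 bits -> l1_idx = 2
  next 3 bits -> l2_idx = 4
  bottom 4 bits -> offset = 5

Answer: 2 4 5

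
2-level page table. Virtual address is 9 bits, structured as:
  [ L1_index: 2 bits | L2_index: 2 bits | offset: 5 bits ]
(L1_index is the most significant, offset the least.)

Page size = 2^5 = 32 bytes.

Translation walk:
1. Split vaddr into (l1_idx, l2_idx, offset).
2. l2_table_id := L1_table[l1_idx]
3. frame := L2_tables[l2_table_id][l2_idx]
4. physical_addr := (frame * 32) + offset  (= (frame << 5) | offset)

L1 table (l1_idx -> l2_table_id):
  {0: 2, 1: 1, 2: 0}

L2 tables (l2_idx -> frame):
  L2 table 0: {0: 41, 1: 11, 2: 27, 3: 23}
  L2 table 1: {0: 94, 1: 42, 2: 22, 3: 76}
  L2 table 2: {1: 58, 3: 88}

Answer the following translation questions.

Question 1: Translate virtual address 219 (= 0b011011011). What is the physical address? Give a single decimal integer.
vaddr = 219 = 0b011011011
Split: l1_idx=1, l2_idx=2, offset=27
L1[1] = 1
L2[1][2] = 22
paddr = 22 * 32 + 27 = 731

Answer: 731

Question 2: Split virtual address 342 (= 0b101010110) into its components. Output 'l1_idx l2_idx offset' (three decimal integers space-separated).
vaddr = 342 = 0b101010110
  top 2 bits -> l1_idx = 2
  next 2 bits -> l2_idx = 2
  bottom 5 bits -> offset = 22

Answer: 2 2 22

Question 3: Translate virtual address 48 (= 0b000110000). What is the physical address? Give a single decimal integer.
vaddr = 48 = 0b000110000
Split: l1_idx=0, l2_idx=1, offset=16
L1[0] = 2
L2[2][1] = 58
paddr = 58 * 32 + 16 = 1872

Answer: 1872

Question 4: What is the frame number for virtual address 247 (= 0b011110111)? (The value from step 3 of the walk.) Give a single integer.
Answer: 76

Derivation:
vaddr = 247: l1_idx=1, l2_idx=3
L1[1] = 1; L2[1][3] = 76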